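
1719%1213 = 506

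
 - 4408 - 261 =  - 4669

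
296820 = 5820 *51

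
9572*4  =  38288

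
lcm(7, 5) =35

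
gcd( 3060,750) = 30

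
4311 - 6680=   -  2369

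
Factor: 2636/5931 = 2^2*3^(-2) = 4/9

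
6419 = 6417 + 2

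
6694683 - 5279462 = 1415221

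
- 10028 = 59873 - 69901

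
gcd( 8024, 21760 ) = 136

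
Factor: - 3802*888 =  - 3376176 = - 2^4*3^1 * 37^1*1901^1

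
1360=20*68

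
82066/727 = 82066/727 = 112.88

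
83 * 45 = 3735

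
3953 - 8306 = -4353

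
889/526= 1 + 363/526 = 1.69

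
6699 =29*231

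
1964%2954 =1964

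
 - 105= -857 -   -  752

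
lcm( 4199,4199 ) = 4199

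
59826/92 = 29913/46=650.28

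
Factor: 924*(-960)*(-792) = 2^11*3^4*5^1  *7^1*11^2  =  702535680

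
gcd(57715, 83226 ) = 97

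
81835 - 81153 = 682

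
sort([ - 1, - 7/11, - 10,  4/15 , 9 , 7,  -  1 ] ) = [ - 10, - 1,-1, - 7/11 , 4/15,7,9 ] 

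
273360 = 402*680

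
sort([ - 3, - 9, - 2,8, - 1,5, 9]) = [ - 9, - 3, - 2, - 1,5, 8, 9]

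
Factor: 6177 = 3^1 * 29^1 * 71^1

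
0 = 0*92398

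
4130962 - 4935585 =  - 804623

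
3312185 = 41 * 80785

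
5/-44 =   -  5/44 = - 0.11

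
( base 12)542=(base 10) 770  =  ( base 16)302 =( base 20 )1IA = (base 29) qg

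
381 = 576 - 195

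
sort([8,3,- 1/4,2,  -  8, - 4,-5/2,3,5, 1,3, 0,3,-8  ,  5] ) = [-8,- 8, - 4,-5/2,-1/4, 0, 1 , 2,3, 3, 3,3,5, 5, 8 ]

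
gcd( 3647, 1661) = 1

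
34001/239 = 142 + 63/239 = 142.26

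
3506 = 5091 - 1585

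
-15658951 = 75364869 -91023820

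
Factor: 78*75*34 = 198900 = 2^2*3^2*5^2*13^1 *17^1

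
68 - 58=10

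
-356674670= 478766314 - 835440984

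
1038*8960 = 9300480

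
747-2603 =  - 1856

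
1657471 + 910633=2568104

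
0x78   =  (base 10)120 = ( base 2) 1111000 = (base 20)60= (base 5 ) 440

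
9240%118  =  36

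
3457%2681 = 776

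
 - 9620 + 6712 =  - 2908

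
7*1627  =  11389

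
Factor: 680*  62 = 42160 =2^4*5^1* 17^1*31^1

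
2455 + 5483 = 7938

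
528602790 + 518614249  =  1047217039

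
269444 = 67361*4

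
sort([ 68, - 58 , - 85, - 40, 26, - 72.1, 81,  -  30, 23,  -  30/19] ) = [ - 85,-72.1, - 58, - 40,-30,-30/19, 23,  26,68,  81]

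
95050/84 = 47525/42 = 1131.55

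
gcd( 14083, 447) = 1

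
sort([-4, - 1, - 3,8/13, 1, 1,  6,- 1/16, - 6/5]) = [ - 4, - 3, - 6/5, - 1,- 1/16,  8/13,1, 1, 6]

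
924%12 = 0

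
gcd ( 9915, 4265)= 5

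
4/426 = 2/213 = 0.01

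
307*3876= 1189932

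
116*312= 36192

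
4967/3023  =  1 + 1944/3023 = 1.64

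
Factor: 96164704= 2^5*3005147^1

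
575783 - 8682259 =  -8106476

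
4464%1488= 0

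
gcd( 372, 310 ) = 62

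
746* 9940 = 7415240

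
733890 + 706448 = 1440338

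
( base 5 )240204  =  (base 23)GEI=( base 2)10001001100100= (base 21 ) jk5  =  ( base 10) 8804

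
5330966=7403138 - 2072172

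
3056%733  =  124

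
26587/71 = 374 + 33/71  =  374.46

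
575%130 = 55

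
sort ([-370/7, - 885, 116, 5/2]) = [- 885,- 370/7, 5/2,116 ]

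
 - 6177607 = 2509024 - 8686631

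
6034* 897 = 5412498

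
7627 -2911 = 4716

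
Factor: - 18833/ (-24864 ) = 2^( - 5)*3^ ( - 1) *7^( - 1 )*509^1  =  509/672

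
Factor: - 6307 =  - 7^1 * 17^1*53^1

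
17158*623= 10689434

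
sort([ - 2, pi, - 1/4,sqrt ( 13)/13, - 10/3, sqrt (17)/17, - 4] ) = [-4, - 10/3 ,-2, - 1/4,sqrt( 17)/17 , sqrt( 13)/13, pi] 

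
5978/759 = 5978/759 = 7.88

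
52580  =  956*55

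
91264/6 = 45632/3=   15210.67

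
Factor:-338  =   - 2^1  *13^2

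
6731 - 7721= - 990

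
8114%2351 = 1061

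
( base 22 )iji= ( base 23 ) h6h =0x23bc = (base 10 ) 9148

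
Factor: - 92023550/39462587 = -2^1*5^2 * 17^1*108263^1*39462587^( - 1) 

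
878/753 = 1 + 125/753= 1.17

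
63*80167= 5050521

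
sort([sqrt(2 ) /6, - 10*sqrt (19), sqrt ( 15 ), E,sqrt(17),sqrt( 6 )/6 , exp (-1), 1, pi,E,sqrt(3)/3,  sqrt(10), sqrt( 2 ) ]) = [ - 10 * sqrt( 19 ), sqrt( 2 ) /6,exp( - 1),sqrt(6 ) /6, sqrt (3 ) /3, 1,sqrt(2),E, E,pi,sqrt(10), sqrt(15 ), sqrt(17 ) ]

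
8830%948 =298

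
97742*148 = 14465816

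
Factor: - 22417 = -29^1 *773^1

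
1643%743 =157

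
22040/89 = 247 + 57/89 = 247.64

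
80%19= 4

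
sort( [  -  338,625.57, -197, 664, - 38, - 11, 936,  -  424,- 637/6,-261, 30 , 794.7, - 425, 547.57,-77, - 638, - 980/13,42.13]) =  [ - 638, - 425,-424, - 338,-261,-197, - 637/6, - 77, - 980/13, - 38,-11,30, 42.13,547.57,625.57,  664, 794.7,  936]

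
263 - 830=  - 567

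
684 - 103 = 581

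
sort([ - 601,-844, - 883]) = [ - 883, - 844, -601 ]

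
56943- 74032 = -17089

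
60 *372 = 22320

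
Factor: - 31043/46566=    - 2^( - 1)*3^ ( - 2 )*13^(- 1)*37^1*199^(- 1) * 839^1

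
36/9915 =12/3305 =0.00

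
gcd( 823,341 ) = 1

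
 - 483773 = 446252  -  930025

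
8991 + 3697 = 12688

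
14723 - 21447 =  - 6724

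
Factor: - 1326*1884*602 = -1503906768 = - 2^4*3^2*7^1*13^1*17^1*43^1*157^1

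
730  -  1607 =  - 877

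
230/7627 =230/7627 =0.03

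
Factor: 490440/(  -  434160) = -2^( - 1)* 3^( - 3)*61^1 = - 61/54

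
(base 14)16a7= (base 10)4067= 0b111111100011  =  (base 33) 3o8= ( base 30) 4fh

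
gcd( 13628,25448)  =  4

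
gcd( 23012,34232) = 44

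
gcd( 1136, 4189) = 71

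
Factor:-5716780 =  - 2^2 * 5^1*285839^1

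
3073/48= 3073/48=64.02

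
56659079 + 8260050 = 64919129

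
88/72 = 1 + 2/9 = 1.22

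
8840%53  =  42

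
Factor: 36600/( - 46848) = -25/32 = -2^(  -  5)* 5^2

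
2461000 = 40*61525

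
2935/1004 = 2 + 927/1004 = 2.92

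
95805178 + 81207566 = 177012744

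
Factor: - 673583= - 29^1*23227^1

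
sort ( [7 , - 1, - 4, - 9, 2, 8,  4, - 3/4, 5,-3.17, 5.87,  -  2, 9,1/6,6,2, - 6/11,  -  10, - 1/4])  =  [-10,- 9, - 4,  -  3.17, - 2,  -  1, - 3/4, - 6/11, - 1/4,1/6, 2,2, 4, 5, 5.87 , 6,7, 8,9]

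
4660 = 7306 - 2646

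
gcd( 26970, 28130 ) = 290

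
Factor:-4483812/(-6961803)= 2^2 * 181^(-1 )*491^1 * 761^1  *12821^ ( - 1 )= 1494604/2320601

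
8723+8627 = 17350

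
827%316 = 195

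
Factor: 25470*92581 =2^1 * 3^2 * 5^1 * 283^1*92581^1 = 2358038070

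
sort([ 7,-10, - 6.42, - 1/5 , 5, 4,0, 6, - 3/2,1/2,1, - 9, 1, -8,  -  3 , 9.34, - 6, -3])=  [-10, -9,-8, - 6.42,  -  6,-3,-3,-3/2 , - 1/5,  0, 1/2,1,1,4 , 5,6, 7,9.34 ] 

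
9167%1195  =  802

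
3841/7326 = 3841/7326 = 0.52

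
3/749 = 3/749  =  0.00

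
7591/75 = 7591/75=101.21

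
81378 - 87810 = -6432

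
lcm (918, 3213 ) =6426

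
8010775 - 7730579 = 280196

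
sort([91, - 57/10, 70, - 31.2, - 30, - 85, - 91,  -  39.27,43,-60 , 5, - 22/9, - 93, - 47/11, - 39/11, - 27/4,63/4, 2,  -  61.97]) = [ - 93,-91, - 85,  -  61.97, - 60, -39.27, - 31.2, - 30, - 27/4, - 57/10, - 47/11, - 39/11, - 22/9, 2,  5, 63/4, 43, 70, 91]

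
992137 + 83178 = 1075315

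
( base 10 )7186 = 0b1110000010010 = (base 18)1434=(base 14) 2894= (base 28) 94I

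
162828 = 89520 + 73308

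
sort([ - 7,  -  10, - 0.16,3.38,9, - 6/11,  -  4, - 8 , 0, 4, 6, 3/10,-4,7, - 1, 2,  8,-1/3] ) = [-10, - 8,  -  7,-4, - 4,- 1, - 6/11, - 1/3, - 0.16,0,3/10,2, 3.38, 4 , 6, 7,8, 9 ]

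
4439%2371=2068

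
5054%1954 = 1146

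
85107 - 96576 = -11469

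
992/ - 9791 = -992/9791 = - 0.10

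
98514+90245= 188759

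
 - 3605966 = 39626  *( - 91 )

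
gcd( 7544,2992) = 8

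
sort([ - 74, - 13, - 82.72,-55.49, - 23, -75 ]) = [ - 82.72, - 75,-74,-55.49, - 23,-13]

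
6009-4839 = 1170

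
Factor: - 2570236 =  - 2^2 * 317^1 * 2027^1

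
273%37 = 14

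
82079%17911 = 10435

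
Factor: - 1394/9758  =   - 7^( - 1) = - 1/7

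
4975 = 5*995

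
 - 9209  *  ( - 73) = 672257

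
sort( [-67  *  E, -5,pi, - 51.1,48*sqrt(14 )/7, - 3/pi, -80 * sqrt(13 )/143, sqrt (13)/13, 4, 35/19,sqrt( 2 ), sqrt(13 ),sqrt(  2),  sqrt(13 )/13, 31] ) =[ - 67 *E,  -  51.1 ,  -  5,  -  80*sqrt (13 )/143,  -  3/pi, sqrt( 13) /13, sqrt (13) /13,sqrt(2 ),sqrt( 2 ), 35/19,pi,  sqrt(13), 4,  48*sqrt(14)/7,  31]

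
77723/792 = 77723/792 = 98.14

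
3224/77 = 41 + 67/77 = 41.87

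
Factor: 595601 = 487^1*1223^1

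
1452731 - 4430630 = -2977899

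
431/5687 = 431/5687 = 0.08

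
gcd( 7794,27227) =1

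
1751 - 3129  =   - 1378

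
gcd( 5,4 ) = 1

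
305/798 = 305/798 = 0.38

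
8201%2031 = 77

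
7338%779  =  327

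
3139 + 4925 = 8064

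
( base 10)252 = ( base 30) 8C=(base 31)84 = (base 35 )77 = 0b11111100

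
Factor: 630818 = 2^1 *315409^1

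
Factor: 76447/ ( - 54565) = -5^( -1 )*67^1*163^1*1559^( - 1)= -10921/7795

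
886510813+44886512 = 931397325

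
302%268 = 34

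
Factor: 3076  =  2^2 * 769^1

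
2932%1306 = 320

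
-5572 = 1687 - 7259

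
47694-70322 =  - 22628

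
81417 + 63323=144740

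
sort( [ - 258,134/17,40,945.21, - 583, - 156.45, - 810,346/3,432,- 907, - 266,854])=[ - 907, - 810,  -  583, -266, - 258, - 156.45,134/17,40 , 346/3,432,854, 945.21]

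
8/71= 8/71 = 0.11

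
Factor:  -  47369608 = -2^3*11^1*13^1*47^1*881^1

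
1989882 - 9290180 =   -  7300298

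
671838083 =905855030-234016947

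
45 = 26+19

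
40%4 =0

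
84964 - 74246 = 10718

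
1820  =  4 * 455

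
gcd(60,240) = 60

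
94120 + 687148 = 781268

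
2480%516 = 416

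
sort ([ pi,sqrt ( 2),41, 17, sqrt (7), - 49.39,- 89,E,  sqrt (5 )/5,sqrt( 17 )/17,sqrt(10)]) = [-89, - 49.39,sqrt(17 )/17 , sqrt( 5) /5, sqrt (2 ), sqrt( 7),E,pi , sqrt(  10 ),17, 41] 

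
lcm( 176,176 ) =176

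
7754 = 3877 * 2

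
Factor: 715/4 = 2^( - 2 )*5^1*11^1*13^1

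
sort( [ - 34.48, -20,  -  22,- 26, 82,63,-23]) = [-34.48, - 26, -23, - 22, - 20, 63,  82 ]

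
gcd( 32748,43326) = 6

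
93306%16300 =11806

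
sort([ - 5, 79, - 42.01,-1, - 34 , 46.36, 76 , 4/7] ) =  [ - 42.01,-34,-5, - 1, 4/7,46.36, 76,  79 ]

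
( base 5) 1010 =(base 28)4i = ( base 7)244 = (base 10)130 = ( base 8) 202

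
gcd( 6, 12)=6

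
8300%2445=965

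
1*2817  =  2817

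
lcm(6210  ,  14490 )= 43470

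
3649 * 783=2857167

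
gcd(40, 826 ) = 2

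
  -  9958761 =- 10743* 927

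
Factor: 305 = 5^1*61^1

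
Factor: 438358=2^1*149^1*1471^1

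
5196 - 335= 4861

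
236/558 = 118/279 = 0.42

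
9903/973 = 10 + 173/973  =  10.18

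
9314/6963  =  9314/6963 =1.34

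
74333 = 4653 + 69680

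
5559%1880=1799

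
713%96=41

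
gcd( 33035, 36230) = 5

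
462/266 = 33/19 = 1.74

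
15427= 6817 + 8610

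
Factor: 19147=41^1*467^1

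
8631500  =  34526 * 250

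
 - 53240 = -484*110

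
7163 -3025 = 4138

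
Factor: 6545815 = 5^1*1309163^1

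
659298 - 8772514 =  - 8113216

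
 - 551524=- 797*692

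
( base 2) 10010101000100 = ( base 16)2544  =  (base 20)13h0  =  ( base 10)9540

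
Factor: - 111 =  - 3^1*37^1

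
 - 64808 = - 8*8101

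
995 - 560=435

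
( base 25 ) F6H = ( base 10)9542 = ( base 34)88m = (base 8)22506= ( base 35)7rm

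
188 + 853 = 1041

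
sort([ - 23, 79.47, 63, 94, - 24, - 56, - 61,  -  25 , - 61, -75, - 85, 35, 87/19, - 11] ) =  [ - 85, - 75, - 61, - 61,-56, - 25 , - 24, - 23, -11,87/19,35 , 63,79.47, 94]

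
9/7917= 3/2639 = 0.00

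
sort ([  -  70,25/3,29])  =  [ - 70, 25/3,29]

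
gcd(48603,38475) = 3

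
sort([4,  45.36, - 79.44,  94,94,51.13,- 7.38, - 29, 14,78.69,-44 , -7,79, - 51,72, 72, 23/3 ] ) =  [ - 79.44 ,-51,- 44,- 29,-7.38,- 7, 4, 23/3 , 14 , 45.36, 51.13,72 , 72, 78.69,  79,94,  94]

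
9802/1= 9802 = 9802.00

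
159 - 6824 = -6665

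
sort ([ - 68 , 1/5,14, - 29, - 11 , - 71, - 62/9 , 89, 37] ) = [ - 71, -68, - 29, - 11  , - 62/9, 1/5, 14,37,89]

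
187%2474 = 187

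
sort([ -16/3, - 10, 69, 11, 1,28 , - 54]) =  [ - 54, - 10, - 16/3,  1,11,28,  69 ] 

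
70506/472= 35253/236 = 149.38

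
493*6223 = 3067939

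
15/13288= 15/13288  =  0.00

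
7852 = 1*7852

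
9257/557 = 16 + 345/557 =16.62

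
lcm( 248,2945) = 23560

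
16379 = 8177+8202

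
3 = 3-0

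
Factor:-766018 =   -  2^1 * 11^1*34819^1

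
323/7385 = 323/7385 = 0.04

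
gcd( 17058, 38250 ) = 6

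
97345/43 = 2263 + 36/43 = 2263.84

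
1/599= 1/599 = 0.00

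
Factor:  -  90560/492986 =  - 2^5*5^1*13^( - 1)*67^(-1 ) =- 160/871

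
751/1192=751/1192 = 0.63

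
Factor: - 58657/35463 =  - 3^ ( - 1) * 11821^(-1)*58657^1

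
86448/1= 86448 = 86448.00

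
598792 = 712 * 841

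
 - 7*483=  - 3381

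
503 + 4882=5385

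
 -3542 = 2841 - 6383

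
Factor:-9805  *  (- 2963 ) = 5^1 * 37^1*53^1*2963^1 = 29052215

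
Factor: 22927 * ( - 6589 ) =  -151066003  =  - 11^1*101^1*227^1*599^1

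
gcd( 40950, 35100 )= 5850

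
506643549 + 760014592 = 1266658141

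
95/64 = 1 + 31/64 = 1.48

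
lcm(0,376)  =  0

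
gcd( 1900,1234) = 2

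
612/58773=204/19591 = 0.01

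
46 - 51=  - 5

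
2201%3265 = 2201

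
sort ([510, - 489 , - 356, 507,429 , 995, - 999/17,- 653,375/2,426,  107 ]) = [ - 653, - 489,-356,-999/17 , 107, 375/2,426, 429,507, 510, 995]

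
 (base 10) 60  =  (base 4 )330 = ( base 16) 3c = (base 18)36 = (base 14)44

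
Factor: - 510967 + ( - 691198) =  - 5^1*240433^1  =  -  1202165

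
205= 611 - 406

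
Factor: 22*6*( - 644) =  - 85008 = - 2^4*3^1*7^1*11^1*23^1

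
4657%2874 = 1783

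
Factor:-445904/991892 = - 2^2*11^(  -  1 )*29^1*31^2 *22543^( - 1) = - 111476/247973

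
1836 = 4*459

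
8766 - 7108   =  1658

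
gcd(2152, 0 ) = 2152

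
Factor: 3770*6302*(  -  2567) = - 60988172180 = -2^2*5^1*13^1*17^1*23^1*29^1*137^1*151^1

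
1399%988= 411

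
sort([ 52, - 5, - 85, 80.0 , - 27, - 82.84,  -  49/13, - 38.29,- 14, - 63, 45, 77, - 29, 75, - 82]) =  [ - 85, - 82.84, - 82, - 63,-38.29,-29, - 27, - 14,- 5, - 49/13, 45,52, 75, 77, 80.0]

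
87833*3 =263499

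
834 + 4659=5493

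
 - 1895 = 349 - 2244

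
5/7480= 1/1496 =0.00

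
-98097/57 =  - 1721 = - 1721.00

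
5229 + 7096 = 12325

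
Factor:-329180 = - 2^2*5^1* 109^1 * 151^1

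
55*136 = 7480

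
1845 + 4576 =6421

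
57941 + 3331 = 61272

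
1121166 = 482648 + 638518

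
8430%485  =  185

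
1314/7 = 187 + 5/7= 187.71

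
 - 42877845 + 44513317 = 1635472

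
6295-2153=4142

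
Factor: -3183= -3^1 *1061^1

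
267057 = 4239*63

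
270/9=30 = 30.00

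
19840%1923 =610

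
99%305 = 99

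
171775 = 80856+90919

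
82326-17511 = 64815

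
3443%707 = 615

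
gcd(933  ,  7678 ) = 1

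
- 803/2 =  - 402 + 1/2  =  -401.50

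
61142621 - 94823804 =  - 33681183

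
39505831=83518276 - 44012445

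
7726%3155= 1416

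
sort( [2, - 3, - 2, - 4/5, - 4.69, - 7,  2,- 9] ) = [ - 9, - 7, - 4.69,  -  3, - 2, -4/5,2,2 ]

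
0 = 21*0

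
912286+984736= 1897022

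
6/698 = 3/349 = 0.01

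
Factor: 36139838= 2^1* 7^1*2581417^1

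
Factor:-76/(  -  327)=2^2 * 3^( - 1)*19^1*109^( - 1) 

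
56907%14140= 347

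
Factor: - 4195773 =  - 3^3*155399^1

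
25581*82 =2097642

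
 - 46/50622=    - 23/25311 = - 0.00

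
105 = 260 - 155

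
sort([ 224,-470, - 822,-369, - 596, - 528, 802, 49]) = [ - 822, - 596, - 528 , - 470, - 369, 49 , 224,802]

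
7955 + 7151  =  15106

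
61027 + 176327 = 237354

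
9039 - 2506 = 6533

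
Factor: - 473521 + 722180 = 248659 = 17^1 *14627^1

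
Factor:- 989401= -7^1*281^1*503^1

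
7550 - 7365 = 185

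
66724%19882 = 7078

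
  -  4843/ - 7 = 691 +6/7=691.86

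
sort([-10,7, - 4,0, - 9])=[ - 10, - 9, - 4,0, 7]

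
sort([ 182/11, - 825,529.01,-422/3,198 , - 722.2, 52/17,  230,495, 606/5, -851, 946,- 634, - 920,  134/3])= [ - 920,-851, - 825, -722.2,  -  634, - 422/3,52/17,182/11, 134/3,606/5,198,  230,495,529.01 , 946]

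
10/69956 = 5/34978 =0.00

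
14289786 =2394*5969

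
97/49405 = 97/49405 = 0.00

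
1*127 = 127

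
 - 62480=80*(-781 )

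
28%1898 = 28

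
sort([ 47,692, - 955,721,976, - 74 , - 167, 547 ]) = [ - 955, - 167, - 74 , 47,547, 692, 721 , 976 ]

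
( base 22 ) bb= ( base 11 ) 210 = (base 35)78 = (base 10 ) 253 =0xfd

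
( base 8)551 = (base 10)361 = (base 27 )da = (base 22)g9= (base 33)av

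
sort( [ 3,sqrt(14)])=[ 3, sqrt(14 )]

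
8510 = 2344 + 6166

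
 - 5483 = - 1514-3969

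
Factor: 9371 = 9371^1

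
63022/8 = 31511/4 = 7877.75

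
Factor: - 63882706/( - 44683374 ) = 31941353/22341687 = 3^ ( - 1)*29^( - 1)*256801^ ( - 1 ) * 31941353^1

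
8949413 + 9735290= 18684703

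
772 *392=302624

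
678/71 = 678/71  =  9.55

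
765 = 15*51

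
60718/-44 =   -  1380  +  1/22 = - 1379.95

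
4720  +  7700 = 12420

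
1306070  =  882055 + 424015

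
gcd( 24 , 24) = 24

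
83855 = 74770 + 9085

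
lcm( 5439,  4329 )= 212121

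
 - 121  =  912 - 1033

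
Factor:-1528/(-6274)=2^2*191^1*3137^ (-1 ) = 764/3137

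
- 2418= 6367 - 8785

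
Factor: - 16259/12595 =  - 5^( - 1) *11^( - 1 ) * 71^1 = -  71/55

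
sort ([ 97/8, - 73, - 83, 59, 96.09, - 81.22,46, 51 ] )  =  [ - 83, - 81.22, - 73,97/8,46,  51,59,  96.09 ]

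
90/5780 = 9/578 = 0.02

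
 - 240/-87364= 60/21841 =0.00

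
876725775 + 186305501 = 1063031276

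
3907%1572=763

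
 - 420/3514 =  - 30/251 = -0.12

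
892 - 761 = 131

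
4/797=4/797= 0.01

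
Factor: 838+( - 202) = 2^2*  3^1*53^1 = 636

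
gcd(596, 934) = 2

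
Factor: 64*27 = 2^6*3^3 = 1728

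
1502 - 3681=- 2179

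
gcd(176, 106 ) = 2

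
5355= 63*85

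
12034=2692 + 9342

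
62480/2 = 31240  =  31240.00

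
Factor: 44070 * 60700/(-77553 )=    - 2^3*3^(-1 )*5^3*7^( - 1)*13^1*113^1*607^1*1231^(-1)   =  - 891683000/25851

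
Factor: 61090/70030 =41^1*47^(  -  1)  =  41/47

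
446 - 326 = 120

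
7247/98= 73+93/98 = 73.95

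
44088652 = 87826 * 502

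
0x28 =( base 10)40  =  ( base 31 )19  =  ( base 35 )15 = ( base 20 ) 20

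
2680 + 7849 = 10529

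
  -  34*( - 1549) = 52666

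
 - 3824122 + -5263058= - 9087180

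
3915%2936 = 979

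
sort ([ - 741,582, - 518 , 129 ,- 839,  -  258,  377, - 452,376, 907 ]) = [ - 839, - 741 , - 518, -452,-258,129,376, 377,582, 907]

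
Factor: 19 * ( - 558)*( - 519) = 5502438 = 2^1 * 3^3*19^1*31^1* 173^1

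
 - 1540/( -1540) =1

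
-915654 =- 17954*51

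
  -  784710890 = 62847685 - 847558575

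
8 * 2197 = 17576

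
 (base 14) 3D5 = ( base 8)1407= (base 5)11100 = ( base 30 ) pp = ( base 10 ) 775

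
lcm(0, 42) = 0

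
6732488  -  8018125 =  - 1285637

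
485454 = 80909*6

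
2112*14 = 29568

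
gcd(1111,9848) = 1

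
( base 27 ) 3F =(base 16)60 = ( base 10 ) 96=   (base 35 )2Q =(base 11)88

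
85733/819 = 104 + 557/819 = 104.68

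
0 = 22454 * 0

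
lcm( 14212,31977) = 127908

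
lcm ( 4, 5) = 20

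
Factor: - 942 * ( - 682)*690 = 2^3 * 3^2*5^1*11^1*23^1 * 31^1*157^1=443286360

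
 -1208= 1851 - 3059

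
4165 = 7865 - 3700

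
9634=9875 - 241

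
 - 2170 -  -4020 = 1850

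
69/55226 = 69/55226 = 0.00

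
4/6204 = 1/1551 = 0.00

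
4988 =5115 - 127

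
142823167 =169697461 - 26874294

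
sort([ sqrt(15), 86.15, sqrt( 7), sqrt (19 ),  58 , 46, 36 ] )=[ sqrt(7 ),sqrt( 15), sqrt( 19), 36 , 46, 58,86.15]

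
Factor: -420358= -2^1*67^1*3137^1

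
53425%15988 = 5461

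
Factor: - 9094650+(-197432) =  - 2^1*127^1 *36583^1 =- 9292082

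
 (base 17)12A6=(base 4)1120203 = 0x1623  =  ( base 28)76B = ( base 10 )5667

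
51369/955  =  51369/955 = 53.79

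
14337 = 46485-32148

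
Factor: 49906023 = 3^1*16635341^1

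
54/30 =9/5 = 1.80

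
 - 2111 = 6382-8493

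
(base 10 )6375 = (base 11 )4876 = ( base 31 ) 6jk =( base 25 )A50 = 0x18E7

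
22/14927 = 2/1357 = 0.00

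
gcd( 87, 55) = 1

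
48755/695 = 9751/139 = 70.15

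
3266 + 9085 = 12351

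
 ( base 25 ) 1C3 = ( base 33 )S4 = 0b1110100000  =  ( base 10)928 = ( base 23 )1H8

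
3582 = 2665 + 917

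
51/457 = 51/457 = 0.11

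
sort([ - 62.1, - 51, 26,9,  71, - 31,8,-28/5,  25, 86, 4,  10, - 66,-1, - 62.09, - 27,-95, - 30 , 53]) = [  -  95, - 66, - 62.1,  -  62.09, - 51,-31, - 30,- 27, - 28/5 , - 1,  4,8,9,10,25, 26, 53 , 71, 86 ] 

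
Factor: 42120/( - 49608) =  - 45/53  =  - 3^2*5^1*53^(  -  1) 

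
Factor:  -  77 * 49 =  - 7^3*11^1  =  - 3773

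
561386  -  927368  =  -365982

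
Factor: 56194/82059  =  2^1 * 3^( - 1 )*17^( - 1)*1609^(-1 )*28097^1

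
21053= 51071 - 30018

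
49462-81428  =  -31966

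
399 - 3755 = -3356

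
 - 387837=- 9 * 43093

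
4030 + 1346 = 5376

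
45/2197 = 45/2197 = 0.02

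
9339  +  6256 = 15595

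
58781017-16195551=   42585466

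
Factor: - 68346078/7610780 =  -2^( - 1)*3^1 *5^(-1)*19^1*241^(  -  1 ) * 661^1 * 907^1*1579^(-1)=- 34173039/3805390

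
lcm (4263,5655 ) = 277095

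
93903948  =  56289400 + 37614548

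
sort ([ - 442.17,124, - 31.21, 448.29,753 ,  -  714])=[  -  714, - 442.17, - 31.21, 124,448.29 , 753]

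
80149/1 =80149=80149.00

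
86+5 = 91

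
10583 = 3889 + 6694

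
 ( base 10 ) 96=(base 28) 3c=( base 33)2u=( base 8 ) 140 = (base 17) 5B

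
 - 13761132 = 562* (  -  24486 ) 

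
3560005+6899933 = 10459938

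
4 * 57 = 228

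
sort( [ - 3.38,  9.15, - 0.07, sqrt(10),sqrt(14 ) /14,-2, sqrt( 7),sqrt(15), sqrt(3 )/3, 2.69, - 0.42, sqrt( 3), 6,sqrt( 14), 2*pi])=[ - 3.38, - 2,-0.42, - 0.07 , sqrt(14)/14, sqrt(3 )/3,sqrt(3),sqrt(7 ), 2.69,sqrt(10), sqrt( 14),sqrt (15),6, 2*pi,9.15 ] 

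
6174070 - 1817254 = 4356816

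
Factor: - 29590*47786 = - 1413987740 = - 2^2  *5^1*11^1*269^1*23893^1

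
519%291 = 228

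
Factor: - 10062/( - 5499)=2^1 * 43^1 * 47^( - 1 )=86/47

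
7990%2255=1225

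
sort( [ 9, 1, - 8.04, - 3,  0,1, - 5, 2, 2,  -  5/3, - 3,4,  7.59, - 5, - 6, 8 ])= [-8.04,-6, - 5, - 5, - 3 , - 3 , - 5/3, 0,1,1,2,2,4, 7.59,8,9]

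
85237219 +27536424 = 112773643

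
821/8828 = 821/8828 =0.09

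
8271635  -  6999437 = 1272198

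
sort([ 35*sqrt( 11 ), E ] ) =[E,35*sqrt( 11) ]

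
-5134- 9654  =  -14788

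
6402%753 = 378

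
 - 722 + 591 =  - 131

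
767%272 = 223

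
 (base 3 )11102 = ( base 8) 167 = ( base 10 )119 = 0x77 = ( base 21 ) 5e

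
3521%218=33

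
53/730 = 53/730 = 0.07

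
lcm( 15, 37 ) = 555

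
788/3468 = 197/867 = 0.23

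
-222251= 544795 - 767046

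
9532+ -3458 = 6074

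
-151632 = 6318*(-24)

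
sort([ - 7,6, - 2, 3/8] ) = [  -  7, - 2,3/8,6]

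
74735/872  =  74735/872 = 85.71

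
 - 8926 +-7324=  - 16250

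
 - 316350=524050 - 840400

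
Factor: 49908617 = 11^1*17^1*266891^1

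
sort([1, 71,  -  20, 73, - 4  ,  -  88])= [  -  88,  -  20, -4, 1, 71,73] 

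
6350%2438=1474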